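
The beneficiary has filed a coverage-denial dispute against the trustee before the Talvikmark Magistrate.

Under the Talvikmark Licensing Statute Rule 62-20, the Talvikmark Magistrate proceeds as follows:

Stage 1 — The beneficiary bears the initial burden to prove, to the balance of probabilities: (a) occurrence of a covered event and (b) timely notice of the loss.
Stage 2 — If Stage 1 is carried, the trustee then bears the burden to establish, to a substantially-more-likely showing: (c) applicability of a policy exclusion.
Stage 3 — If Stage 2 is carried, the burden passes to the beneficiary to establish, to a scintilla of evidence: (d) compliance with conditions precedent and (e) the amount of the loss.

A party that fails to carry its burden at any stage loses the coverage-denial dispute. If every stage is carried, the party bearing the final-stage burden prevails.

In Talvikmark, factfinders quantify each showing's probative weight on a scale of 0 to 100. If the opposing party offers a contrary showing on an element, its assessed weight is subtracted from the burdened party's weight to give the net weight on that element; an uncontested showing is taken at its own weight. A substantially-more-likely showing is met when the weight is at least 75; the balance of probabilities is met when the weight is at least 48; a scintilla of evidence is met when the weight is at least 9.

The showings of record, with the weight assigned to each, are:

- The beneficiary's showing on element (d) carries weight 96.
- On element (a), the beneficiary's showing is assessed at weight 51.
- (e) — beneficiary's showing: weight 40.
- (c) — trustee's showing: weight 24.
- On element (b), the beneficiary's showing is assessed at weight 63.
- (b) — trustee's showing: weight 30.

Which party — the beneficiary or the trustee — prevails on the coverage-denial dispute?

At Stage 1 the beneficiary must meet the balance of probabilities (weight is at least 48): on (a) the weight is 51, ≥ 48, so (a) meets the standard; on (b) the weight is 63 less the opposing 30 gives net 33, < 48, so (b) does not meet the standard.
  Not every element is met, so the beneficiary fails to carry Stage 1.
So the trustee prevails.

trustee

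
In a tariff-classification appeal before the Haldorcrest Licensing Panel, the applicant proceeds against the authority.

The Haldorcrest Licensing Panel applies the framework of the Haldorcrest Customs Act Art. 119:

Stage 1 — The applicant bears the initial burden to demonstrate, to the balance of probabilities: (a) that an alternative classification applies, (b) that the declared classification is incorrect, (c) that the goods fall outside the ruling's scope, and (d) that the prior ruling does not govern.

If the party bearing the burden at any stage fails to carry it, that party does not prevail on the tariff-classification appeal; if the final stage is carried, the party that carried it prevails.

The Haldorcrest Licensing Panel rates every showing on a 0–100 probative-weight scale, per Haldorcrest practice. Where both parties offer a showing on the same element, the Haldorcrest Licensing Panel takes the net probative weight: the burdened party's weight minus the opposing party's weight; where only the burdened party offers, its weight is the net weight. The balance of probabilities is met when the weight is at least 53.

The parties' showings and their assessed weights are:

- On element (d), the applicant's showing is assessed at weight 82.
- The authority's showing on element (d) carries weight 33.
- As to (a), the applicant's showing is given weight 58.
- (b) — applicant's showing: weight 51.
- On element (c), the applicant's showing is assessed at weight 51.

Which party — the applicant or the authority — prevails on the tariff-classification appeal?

Stage 1 — burden on applicant; standard: the balance of probabilities (weight is at least 53).
    (a): 58 ≥ 53 [met]
    (b): 51 < 53 [not met]
    (c): 51 < 53 [not met]
    (d): 82 − 33 = 49 < 53 [not met]
  Stage 1 not carried; the applicant fails its burden.
The authority prevails.

authority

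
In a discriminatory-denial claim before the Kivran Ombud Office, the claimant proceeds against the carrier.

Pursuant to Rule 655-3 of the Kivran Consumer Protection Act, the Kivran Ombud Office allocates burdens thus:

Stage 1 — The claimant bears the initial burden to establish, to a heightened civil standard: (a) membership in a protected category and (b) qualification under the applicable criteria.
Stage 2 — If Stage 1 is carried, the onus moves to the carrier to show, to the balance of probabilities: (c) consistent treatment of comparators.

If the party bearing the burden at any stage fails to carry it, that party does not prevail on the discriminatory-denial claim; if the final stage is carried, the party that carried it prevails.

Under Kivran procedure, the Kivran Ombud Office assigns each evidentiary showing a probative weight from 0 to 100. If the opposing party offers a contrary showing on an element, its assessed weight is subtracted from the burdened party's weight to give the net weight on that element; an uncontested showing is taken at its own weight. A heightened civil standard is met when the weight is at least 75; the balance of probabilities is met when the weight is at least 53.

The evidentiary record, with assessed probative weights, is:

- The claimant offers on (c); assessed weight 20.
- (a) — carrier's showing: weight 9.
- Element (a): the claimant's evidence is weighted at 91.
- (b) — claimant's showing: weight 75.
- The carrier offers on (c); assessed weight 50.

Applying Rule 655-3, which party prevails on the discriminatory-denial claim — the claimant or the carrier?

Stage 1 (claimant, a heightened civil standard, weight is at least 75): (a) net 91−9=82 ≥ 75 — meets; (b) 75 ≥ 75 — meets.
  All elements met. The burden passes to the carrier.
Stage 2 (carrier, the balance of probabilities, weight is at least 53): (c) net 50−20=30 < 53 — fails.
  The carrier does not carry Stage 2.
So the claimant prevails.

claimant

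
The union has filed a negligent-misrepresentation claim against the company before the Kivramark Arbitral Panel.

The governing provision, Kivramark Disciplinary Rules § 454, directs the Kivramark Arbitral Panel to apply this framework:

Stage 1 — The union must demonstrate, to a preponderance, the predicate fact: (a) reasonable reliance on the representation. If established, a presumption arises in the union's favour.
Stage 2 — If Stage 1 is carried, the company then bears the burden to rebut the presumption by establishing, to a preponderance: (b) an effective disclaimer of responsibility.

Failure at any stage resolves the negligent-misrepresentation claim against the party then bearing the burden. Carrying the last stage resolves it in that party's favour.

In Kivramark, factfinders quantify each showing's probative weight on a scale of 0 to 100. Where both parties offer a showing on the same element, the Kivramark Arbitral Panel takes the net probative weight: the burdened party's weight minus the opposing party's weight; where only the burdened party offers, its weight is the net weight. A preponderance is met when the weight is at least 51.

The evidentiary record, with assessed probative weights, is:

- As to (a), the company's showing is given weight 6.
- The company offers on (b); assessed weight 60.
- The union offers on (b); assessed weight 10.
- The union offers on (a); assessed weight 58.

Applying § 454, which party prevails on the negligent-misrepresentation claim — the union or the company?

Stage 1 (union, a preponderance, weight is at least 51): (a) net 58−6=52 ≥ 51 — meets.
  The union carries Stage 1; the company now bears the burden.
Stage 2 (company, a preponderance, weight is at least 51): (b) net 60−10=50 < 51 — fails.
  The company does not carry Stage 2.
The analysis ends at Stage 2; the union prevails.

union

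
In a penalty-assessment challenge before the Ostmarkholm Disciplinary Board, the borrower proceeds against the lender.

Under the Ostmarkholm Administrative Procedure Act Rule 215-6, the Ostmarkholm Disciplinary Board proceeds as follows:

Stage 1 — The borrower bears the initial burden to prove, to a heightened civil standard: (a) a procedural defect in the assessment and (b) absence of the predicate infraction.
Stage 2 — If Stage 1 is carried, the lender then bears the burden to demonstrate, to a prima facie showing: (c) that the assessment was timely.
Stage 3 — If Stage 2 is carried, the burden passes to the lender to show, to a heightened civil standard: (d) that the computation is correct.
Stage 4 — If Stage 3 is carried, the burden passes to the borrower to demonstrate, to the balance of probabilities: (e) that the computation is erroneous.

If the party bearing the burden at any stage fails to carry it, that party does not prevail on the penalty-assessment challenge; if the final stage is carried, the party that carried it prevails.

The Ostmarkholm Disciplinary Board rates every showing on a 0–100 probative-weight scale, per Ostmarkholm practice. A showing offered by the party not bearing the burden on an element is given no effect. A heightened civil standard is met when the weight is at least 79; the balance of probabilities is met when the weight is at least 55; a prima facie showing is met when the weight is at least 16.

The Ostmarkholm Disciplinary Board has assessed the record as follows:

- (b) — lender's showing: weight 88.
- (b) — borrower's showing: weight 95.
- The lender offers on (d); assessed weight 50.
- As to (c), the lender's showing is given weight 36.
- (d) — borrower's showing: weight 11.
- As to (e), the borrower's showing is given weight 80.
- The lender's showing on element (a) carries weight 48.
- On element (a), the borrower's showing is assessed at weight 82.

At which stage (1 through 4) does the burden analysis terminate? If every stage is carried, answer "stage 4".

At Stage 1 the borrower must meet a heightened civil standard (weight is at least 79): on (a) the weight is 82 (the lender's 48 is given no effect), which does reach 79, so (a) meets the standard; on (b) the weight is 95 (the lender's 88 is given no effect), which does reach 79, so (b) meets the standard.
  All elements met. The burden passes to the lender.
At Stage 2 the lender must meet a prima facie showing (weight is at least 16): on (c) the weight is 36, which does reach 16, so (c) meets the standard.
  Stage 2 is satisfied; the lender continues to bear the burden.
At Stage 3 the lender must meet a heightened civil standard (weight is at least 79): on (d) the weight is 50 (the borrower's 11 is given no effect), < 79, so (d) does not meet the standard.
  Not every element is met, so the lender fails to carry Stage 3.
The borrower prevails.

stage 3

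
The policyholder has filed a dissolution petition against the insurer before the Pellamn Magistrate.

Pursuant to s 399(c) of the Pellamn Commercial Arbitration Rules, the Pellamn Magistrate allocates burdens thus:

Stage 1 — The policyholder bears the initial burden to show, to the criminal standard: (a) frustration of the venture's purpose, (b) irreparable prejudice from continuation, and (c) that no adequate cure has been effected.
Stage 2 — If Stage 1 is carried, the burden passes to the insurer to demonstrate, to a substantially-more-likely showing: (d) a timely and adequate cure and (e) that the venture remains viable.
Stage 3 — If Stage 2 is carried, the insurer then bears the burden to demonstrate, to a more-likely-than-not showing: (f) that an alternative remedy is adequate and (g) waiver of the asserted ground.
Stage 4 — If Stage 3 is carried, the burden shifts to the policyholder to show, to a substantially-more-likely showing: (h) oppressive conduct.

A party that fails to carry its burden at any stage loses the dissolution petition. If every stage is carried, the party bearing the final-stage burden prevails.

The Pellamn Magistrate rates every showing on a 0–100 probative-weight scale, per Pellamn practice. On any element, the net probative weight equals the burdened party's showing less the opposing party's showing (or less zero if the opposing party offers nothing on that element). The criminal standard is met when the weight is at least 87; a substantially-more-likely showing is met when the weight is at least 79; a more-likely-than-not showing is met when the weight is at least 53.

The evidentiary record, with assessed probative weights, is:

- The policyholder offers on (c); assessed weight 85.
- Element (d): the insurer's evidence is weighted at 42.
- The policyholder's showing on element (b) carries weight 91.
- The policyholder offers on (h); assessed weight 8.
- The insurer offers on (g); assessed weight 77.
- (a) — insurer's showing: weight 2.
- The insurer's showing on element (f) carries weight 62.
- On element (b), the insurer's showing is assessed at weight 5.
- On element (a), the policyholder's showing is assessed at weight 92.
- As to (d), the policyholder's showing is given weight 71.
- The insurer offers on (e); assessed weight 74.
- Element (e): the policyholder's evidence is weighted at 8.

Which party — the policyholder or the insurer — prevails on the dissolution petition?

insurer

Stage 1 — burden on policyholder; standard: the criminal standard (weight is at least 87).
    (a): 92 − 2 = 90 ≥ 87 [met]
    (b): 91 − 5 = 86 < 87 [not met]
    (c): 85 < 87 [not met]
  Stage 1 not carried; the policyholder fails its burden.
The insurer prevails.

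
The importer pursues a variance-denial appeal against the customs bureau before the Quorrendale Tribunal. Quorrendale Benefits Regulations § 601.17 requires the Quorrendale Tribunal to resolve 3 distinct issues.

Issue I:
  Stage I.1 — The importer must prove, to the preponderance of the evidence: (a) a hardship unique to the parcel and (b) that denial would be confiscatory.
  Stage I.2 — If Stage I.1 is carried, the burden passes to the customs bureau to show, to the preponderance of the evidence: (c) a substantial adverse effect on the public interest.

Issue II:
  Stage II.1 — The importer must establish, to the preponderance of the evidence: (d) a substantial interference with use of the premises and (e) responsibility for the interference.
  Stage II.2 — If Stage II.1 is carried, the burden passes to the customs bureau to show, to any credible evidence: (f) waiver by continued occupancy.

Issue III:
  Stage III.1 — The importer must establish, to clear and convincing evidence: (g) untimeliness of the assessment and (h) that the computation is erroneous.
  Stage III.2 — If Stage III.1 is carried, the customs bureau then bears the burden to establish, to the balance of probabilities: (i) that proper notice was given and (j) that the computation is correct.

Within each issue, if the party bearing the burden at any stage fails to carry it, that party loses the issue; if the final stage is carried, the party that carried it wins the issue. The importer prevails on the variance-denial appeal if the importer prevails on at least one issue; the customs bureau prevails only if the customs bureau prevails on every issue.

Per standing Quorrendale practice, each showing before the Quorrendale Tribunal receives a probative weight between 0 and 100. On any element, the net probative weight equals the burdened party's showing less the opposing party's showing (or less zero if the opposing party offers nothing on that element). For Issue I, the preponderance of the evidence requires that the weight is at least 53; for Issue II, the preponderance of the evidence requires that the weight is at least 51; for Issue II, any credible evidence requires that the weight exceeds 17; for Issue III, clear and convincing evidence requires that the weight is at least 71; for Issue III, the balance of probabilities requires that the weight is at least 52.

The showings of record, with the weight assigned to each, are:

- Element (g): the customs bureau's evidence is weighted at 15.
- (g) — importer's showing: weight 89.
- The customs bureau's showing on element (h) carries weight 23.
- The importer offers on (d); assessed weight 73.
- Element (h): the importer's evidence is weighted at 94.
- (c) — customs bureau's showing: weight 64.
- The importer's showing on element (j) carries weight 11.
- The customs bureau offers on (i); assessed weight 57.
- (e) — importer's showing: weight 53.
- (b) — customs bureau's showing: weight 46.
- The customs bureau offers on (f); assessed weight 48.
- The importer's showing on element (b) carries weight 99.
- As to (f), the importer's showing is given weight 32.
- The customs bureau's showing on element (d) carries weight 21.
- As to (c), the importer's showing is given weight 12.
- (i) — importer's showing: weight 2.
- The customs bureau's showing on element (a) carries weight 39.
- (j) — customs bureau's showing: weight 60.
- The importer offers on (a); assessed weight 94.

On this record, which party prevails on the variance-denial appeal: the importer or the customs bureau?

— Issue I —
Stage I.1 (importer, the preponderance of the evidence, weight is at least 53): (a) net 94−39=55 ≥ 53 — meets; (b) net 99−46=53 ≥ 53 — meets.
  All elements met. The burden passes to the customs bureau.
Stage I.2 (customs bureau, the preponderance of the evidence, weight is at least 53): (c) net 64−12=52 < 53 — fails.
  Not every element is met, so the customs bureau fails to carry Stage I.2.
The importer prevails on this issue.
— Issue II —
At Stage II.1 the importer must meet the preponderance of the evidence (weight is at least 51): on (d) the weight is 73 less the opposing 21 gives net 52, ≥ 51, so (d) meets the standard; on (e) the weight is 53, which does reach 51, so (e) meets the standard.
  Stage II.1 carried; the burden shifts to the customs bureau.
At Stage II.2 the customs bureau must meet any credible evidence (weight exceeds 17): on (f) the weight is 48 less the opposing 32 gives net 16, which does not exceed 17, so (f) does not meet the standard.
  The customs bureau does not carry Stage II.2.
The importer prevails on this issue.
— Issue III —
Stage III.1 (importer, clear and convincing evidence, weight is at least 71): (g) net 89−15=74 ≥ 71 — meets; (h) net 94−23=71 ≥ 71 — meets.
  The importer carries Stage III.1; the customs bureau now bears the burden.
Stage III.2 (customs bureau, the balance of probabilities, weight is at least 52): (i) net 57−2=55 ≥ 52 — meets; (j) net 60−11=49 < 52 — fails.
  Stage III.2 not carried; the customs bureau fails its burden.
The analysis ends at Stage III.2; the importer prevails on this issue.
Per-issue: Issue I → importer; Issue II → importer; Issue III → importer. The importer must prevail on at least one issue; overall, the importer prevails.

importer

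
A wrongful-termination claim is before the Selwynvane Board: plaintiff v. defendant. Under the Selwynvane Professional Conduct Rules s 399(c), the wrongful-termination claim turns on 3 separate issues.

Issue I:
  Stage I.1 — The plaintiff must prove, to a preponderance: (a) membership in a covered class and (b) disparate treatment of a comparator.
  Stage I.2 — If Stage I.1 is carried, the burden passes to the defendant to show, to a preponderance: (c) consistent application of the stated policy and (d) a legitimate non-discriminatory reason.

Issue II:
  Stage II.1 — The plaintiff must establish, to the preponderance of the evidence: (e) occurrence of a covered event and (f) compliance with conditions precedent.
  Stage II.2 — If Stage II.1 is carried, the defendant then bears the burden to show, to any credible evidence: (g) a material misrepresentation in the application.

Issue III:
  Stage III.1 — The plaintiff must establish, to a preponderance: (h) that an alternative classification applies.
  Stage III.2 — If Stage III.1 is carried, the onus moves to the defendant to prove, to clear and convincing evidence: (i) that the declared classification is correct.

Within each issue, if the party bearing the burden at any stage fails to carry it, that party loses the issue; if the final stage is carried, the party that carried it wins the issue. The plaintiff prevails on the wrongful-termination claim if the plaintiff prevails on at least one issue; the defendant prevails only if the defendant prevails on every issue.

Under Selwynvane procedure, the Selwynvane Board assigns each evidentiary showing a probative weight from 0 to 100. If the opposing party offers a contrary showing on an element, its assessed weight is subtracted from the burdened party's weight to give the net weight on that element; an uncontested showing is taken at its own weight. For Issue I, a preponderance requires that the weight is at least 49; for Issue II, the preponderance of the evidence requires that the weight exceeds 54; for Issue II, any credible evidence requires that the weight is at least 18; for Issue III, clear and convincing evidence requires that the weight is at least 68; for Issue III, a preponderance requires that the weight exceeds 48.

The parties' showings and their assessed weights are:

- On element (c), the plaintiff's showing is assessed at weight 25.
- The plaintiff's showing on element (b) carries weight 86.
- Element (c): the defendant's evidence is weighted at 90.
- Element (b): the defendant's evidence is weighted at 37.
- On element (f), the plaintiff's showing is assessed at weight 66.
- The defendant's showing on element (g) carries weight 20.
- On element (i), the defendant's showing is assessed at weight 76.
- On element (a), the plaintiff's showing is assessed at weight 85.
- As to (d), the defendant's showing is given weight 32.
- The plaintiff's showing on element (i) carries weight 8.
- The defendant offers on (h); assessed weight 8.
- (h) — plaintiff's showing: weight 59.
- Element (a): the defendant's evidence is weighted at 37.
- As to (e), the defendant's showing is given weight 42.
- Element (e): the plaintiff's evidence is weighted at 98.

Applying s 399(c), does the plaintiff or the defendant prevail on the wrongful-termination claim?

defendant

— Issue I —
At Stage I.1 the plaintiff must meet a preponderance (weight is at least 49): on (a) the weight is 85 less the opposing 37 gives net 48, which does not reach 49, so (a) does not meet the standard; on (b) the weight is 86 less the opposing 37 gives net 49, ≥ 49, so (b) meets the standard.
  Not every element is met, so the plaintiff fails to carry Stage I.1.
The defendant prevails on this issue.
— Issue II —
Stage II.1 (plaintiff, the preponderance of the evidence, weight exceeds 54): (e) net 98−42=56 > 54 — meets; (f) 66 > 54 — meets.
  Stage II.1 is satisfied; the onus moves to the defendant.
Stage II.2 (defendant, any credible evidence, weight is at least 18): (g) 20 ≥ 18 — meets.
  All elements met at the final stage.
Every stage carried; the defendant prevails on this issue.
— Issue III —
Stage III.1 (plaintiff, a preponderance, weight exceeds 48): (h) net 59−8=51 > 48 — meets.
  Stage III.1 carried; the burden shifts to the defendant.
Stage III.2 (defendant, clear and convincing evidence, weight is at least 68): (i) net 76−8=68 ≥ 68 — meets.
  All elements met at the final stage.
With every stage satisfied, the defendant prevails on this issue.
Per-issue: Issue I → defendant; Issue II → defendant; Issue III → defendant. The plaintiff must prevail on at least one issue; overall, the defendant prevails.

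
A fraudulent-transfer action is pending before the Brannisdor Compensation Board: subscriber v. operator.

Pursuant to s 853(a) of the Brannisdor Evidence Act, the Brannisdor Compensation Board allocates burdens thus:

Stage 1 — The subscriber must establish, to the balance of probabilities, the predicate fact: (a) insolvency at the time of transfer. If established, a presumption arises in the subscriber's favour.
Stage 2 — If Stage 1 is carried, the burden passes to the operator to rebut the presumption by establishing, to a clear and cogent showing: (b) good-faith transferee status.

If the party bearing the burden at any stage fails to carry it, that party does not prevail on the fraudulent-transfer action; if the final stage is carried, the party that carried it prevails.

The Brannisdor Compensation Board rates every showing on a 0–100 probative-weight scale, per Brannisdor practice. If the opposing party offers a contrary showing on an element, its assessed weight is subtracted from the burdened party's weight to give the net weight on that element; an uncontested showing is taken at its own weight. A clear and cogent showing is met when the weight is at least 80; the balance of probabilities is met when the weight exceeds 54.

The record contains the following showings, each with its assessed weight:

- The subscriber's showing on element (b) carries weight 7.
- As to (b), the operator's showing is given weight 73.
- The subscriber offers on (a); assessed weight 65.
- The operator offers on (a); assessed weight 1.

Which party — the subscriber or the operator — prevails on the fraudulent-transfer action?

At Stage 1 the subscriber must meet the balance of probabilities (weight exceeds 54): on (a) the weight is 65 less the opposing 1 gives net 64, which does exceed 54, so (a) meets the standard.
  Stage 1 carried; the burden shifts to the operator.
At Stage 2 the operator must meet a clear and cogent showing (weight is at least 80): on (b) the weight is 73 less the opposing 7 gives net 66, < 80, so (b) does not meet the standard.
  Stage 2 not carried; the operator fails its burden.
So the subscriber prevails.

subscriber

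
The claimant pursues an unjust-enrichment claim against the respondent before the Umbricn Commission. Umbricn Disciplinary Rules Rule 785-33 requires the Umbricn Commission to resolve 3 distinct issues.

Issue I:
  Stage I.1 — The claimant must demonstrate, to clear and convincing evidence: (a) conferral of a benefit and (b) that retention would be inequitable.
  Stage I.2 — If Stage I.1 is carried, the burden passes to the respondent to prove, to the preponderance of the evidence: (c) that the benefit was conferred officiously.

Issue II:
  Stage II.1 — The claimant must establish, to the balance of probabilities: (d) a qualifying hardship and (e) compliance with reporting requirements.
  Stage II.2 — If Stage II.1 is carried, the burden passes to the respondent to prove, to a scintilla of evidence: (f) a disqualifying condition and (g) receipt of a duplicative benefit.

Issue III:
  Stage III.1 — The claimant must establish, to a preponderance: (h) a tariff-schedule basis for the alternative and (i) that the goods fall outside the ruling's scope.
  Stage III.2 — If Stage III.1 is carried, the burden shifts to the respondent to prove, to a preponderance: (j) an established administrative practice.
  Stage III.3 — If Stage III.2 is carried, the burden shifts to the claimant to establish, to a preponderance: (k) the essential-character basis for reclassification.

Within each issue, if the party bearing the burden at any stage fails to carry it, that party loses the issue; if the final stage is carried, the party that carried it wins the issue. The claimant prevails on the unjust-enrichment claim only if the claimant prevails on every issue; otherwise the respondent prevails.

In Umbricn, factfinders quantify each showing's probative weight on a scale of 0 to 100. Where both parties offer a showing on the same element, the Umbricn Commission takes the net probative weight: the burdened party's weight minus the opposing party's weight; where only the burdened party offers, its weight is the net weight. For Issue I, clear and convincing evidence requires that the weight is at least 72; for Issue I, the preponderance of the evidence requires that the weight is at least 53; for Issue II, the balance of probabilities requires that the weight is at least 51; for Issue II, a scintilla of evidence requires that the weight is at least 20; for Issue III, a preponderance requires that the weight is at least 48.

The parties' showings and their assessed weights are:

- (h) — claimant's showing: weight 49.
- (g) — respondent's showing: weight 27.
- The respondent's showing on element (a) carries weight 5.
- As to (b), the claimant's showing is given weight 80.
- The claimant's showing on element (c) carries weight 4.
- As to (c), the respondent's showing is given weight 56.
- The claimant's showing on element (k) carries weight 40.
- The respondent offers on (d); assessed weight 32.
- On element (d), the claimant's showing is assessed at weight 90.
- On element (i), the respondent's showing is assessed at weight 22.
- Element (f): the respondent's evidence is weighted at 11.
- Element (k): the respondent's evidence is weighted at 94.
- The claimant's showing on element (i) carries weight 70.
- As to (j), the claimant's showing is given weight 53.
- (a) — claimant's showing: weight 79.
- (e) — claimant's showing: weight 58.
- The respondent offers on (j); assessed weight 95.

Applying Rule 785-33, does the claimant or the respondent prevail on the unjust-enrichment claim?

claimant

— Issue I —
Stage I.1 — burden on claimant; standard: clear and convincing evidence (weight is at least 72).
    (a): 79 − 5 = 74 ≥ 72 [met]
    (b): 80 ≥ 72 [met]
  Stage I.1 carried; the burden shifts to the respondent.
Stage I.2 — burden on respondent; standard: the preponderance of the evidence (weight is at least 53).
    (c): 56 − 4 = 52 < 53 [not met]
  Not every element is met, so the respondent fails to carry Stage I.2.
The claimant prevails on this issue.
— Issue II —
At Stage II.1 the claimant must meet the balance of probabilities (weight is at least 51): on (d) the weight is 90 less the opposing 32 gives net 58, ≥ 51, so (d) meets the standard; on (e) the weight is 58, ≥ 51, so (e) meets the standard.
  All elements met. The burden passes to the respondent.
At Stage II.2 the respondent must meet a scintilla of evidence (weight is at least 20): on (f) the weight is 11, < 20, so (f) does not meet the standard; on (g) the weight is 27, which does reach 20, so (g) meets the standard.
  Not every element is met, so the respondent fails to carry Stage II.2.
The claimant prevails on this issue.
— Issue III —
Stage III.1 — burden on claimant; standard: a preponderance (weight is at least 48).
    (h): 49 ≥ 48 [met]
    (i): 70 − 22 = 48 ≥ 48 [met]
  Stage III.1 is satisfied; the onus moves to the respondent.
Stage III.2 — burden on respondent; standard: a preponderance (weight is at least 48).
    (j): 95 − 53 = 42 < 48 [not met]
  Not every element is met, so the respondent fails to carry Stage III.2.
The analysis ends at Stage III.2; the claimant prevails on this issue.
Per-issue: Issue I → claimant; Issue II → claimant; Issue III → claimant. The claimant must prevail on every issue; overall, the claimant prevails.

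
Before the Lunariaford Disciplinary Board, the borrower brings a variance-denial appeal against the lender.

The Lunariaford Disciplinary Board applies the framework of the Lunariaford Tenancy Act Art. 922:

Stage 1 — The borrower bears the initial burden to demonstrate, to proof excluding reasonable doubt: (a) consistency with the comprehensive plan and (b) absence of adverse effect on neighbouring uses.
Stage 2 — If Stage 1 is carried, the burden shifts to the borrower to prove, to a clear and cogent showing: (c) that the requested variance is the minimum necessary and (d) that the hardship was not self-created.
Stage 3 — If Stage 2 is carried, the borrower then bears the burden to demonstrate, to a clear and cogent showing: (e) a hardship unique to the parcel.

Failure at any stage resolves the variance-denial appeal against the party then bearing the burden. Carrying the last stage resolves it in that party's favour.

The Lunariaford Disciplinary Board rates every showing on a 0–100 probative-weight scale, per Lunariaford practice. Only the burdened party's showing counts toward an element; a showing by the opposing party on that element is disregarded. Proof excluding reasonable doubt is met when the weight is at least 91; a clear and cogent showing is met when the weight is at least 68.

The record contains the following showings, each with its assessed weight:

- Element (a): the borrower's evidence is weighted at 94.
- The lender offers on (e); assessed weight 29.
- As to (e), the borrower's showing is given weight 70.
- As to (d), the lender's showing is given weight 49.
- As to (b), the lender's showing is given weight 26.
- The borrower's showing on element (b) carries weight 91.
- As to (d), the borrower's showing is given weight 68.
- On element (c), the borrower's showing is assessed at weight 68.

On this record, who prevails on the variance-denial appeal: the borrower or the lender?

Stage 1 — burden on borrower; standard: proof excluding reasonable doubt (weight is at least 91).
    (a): 94 ≥ 91 [met]
    (b): 91 (lender's 26 disregarded) ≥ 91 [met]
  Stage 1 is satisfied; the borrower continues to bear the burden.
Stage 2 — burden on borrower; standard: a clear and cogent showing (weight is at least 68).
    (c): 68 ≥ 68 [met]
    (d): 68 (lender's 49 disregarded) ≥ 68 [met]
  All elements met. The borrower retains the burden for Stage 3.
Stage 3 — burden on borrower; standard: a clear and cogent showing (weight is at least 68).
    (e): 70 (lender's 29 disregarded) ≥ 68 [met]
  Stage 3 carried; the final stage is satisfied.
All stages carried — the borrower prevails.

borrower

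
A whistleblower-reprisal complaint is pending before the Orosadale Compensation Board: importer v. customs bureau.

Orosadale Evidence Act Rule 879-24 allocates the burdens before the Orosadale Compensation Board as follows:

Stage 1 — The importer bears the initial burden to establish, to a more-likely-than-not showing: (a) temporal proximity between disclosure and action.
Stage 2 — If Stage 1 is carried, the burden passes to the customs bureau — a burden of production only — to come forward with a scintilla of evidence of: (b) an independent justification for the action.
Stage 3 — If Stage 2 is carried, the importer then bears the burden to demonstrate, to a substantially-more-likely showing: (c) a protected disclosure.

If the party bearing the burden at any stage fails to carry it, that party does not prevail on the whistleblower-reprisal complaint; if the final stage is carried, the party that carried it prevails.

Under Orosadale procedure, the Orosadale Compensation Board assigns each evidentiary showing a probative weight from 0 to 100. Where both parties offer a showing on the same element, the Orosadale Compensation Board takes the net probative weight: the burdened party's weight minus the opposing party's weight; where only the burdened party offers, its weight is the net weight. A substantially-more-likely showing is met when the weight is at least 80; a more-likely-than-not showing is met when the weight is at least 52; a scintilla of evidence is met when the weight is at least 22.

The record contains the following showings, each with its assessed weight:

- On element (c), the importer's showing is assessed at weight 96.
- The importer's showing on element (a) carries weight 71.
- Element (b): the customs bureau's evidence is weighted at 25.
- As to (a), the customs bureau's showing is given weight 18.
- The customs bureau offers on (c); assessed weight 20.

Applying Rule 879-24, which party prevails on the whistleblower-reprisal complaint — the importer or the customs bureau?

customs bureau

At Stage 1 the importer must meet a more-likely-than-not showing (weight is at least 52): on (a) the weight is 71 less the opposing 18 gives net 53, which does reach 52, so (a) meets the standard.
  All elements met. The burden passes to the customs bureau.
At Stage 2 the customs bureau must meet a scintilla of evidence (weight is at least 22): on (b) the weight is 25, ≥ 22, so (b) meets the standard.
  All elements met. The burden passes to the importer.
At Stage 3 the importer must meet a substantially-more-likely showing (weight is at least 80): on (c) the weight is 96 less the opposing 20 gives net 76, < 80, so (c) does not meet the standard.
  Not every element is met, so the importer fails to carry Stage 3.
The analysis ends at Stage 3; the customs bureau prevails.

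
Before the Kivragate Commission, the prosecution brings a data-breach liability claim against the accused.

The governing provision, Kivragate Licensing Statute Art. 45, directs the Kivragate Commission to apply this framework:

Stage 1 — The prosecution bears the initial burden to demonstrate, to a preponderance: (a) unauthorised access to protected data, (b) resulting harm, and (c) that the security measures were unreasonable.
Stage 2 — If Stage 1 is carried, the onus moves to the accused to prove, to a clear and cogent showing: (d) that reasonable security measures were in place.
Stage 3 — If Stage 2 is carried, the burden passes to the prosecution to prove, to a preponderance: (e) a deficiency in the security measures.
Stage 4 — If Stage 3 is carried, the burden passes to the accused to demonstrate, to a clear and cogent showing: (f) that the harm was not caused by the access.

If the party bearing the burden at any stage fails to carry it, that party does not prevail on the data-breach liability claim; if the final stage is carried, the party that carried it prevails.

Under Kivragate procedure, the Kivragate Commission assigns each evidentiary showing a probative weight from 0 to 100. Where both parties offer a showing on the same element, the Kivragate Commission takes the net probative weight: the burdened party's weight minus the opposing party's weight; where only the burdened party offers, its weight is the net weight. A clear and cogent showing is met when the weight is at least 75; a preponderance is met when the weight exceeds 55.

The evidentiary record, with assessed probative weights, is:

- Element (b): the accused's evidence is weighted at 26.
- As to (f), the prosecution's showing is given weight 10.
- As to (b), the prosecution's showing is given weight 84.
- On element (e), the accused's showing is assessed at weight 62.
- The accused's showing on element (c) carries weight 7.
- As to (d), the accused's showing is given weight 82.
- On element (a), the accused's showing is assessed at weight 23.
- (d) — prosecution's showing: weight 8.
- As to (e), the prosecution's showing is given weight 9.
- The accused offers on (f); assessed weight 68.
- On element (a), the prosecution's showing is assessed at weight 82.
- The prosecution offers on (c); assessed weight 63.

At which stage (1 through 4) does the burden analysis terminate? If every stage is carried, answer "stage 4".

At Stage 1 the prosecution must meet a preponderance (weight exceeds 55): on (a) the weight is 82 less the opposing 23 gives net 59, > 55, so (a) meets the standard; on (b) the weight is 84 less the opposing 26 gives net 58, > 55, so (b) meets the standard; on (c) the weight is 63 less the opposing 7 gives net 56, > 55, so (c) meets the standard.
  Stage 1 carried; the burden shifts to the accused.
At Stage 2 the accused must meet a clear and cogent showing (weight is at least 75): on (d) the weight is 82 less the opposing 8 gives net 74, which does not reach 75, so (d) does not meet the standard.
  Not every element is met, so the accused fails to carry Stage 2.
So the prosecution prevails.

stage 2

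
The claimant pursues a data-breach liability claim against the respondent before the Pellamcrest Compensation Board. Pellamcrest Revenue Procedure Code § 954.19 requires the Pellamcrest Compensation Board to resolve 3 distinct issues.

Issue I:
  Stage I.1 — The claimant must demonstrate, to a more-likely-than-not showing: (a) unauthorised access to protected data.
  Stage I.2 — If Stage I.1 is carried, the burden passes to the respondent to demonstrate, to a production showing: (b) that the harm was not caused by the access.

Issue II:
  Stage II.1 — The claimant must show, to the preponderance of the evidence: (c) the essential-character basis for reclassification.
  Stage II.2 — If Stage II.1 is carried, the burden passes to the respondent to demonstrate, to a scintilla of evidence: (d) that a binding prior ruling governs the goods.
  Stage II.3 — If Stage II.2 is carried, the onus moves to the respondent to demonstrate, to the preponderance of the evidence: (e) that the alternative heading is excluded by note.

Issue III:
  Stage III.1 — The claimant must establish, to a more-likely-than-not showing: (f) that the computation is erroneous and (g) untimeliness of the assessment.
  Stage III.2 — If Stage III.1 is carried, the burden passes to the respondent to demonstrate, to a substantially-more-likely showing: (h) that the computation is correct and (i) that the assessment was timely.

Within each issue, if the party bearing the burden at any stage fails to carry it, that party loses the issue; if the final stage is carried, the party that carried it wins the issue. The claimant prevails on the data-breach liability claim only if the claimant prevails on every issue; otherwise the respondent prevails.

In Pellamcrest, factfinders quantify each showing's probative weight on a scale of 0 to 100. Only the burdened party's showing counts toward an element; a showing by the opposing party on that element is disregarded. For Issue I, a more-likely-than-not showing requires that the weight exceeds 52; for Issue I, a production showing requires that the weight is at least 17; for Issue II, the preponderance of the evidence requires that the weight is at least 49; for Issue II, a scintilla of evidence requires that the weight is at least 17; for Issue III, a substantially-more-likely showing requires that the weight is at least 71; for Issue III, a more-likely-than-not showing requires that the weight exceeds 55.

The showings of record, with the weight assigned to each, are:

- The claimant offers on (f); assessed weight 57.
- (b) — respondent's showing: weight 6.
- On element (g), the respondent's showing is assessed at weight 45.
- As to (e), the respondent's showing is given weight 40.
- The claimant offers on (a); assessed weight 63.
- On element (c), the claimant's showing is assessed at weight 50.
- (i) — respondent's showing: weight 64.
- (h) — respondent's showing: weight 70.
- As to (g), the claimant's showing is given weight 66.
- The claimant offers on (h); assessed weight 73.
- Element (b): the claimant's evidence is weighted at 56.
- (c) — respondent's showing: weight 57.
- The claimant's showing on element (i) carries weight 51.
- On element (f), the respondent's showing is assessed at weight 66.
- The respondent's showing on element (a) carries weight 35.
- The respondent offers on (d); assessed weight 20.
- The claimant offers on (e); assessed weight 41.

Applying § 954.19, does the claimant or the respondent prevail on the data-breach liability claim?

— Issue I —
Stage I.1 (claimant, a more-likely-than-not showing, weight exceeds 52): (a) 63 (respondent's 35 disregarded) > 52 — meets.
  The claimant carries Stage I.1; the respondent now bears the burden.
Stage I.2 (respondent, a production showing, weight is at least 17): (b) 6 (claimant's 56 disregarded) < 17 — fails.
  Not every element is met, so the respondent fails to carry Stage I.2.
The claimant prevails on this issue.
— Issue II —
Stage II.1 (claimant, the preponderance of the evidence, weight is at least 49): (c) 50 (respondent's 57 disregarded) ≥ 49 — meets.
  The claimant carries Stage II.1; the respondent now bears the burden.
Stage II.2 (respondent, a scintilla of evidence, weight is at least 17): (d) 20 ≥ 17 — meets.
  All elements met. The respondent retains the burden for Stage II.3.
Stage II.3 (respondent, the preponderance of the evidence, weight is at least 49): (e) 40 (claimant's 41 disregarded) < 49 — fails.
  The respondent does not carry Stage II.3.
So the claimant prevails on this issue.
— Issue III —
Stage III.1 — burden on claimant; standard: a more-likely-than-not showing (weight exceeds 55).
    (f): 57 (respondent's 66 disregarded) > 55 [met]
    (g): 66 (respondent's 45 disregarded) > 55 [met]
  The claimant carries Stage III.1; the respondent now bears the burden.
Stage III.2 — burden on respondent; standard: a substantially-more-likely showing (weight is at least 71).
    (h): 70 (claimant's 73 disregarded) < 71 [not met]
    (i): 64 (claimant's 51 disregarded) < 71 [not met]
  Not every element is met, so the respondent fails to carry Stage III.2.
So the claimant prevails on this issue.
Per-issue: Issue I → claimant; Issue II → claimant; Issue III → claimant. The claimant must prevail on every issue; overall, the claimant prevails.

claimant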